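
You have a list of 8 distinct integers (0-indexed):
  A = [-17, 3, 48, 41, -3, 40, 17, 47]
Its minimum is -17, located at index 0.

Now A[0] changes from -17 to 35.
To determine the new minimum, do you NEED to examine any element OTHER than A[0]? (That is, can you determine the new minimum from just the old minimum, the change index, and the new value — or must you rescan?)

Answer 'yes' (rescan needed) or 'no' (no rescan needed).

Answer: yes

Derivation:
Old min = -17 at index 0
Change at index 0: -17 -> 35
Index 0 WAS the min and new value 35 > old min -17. Must rescan other elements to find the new min.
Needs rescan: yes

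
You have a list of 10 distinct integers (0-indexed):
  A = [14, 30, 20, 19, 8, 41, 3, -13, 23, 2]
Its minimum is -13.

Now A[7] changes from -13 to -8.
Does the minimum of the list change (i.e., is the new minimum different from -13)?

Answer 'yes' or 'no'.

Answer: yes

Derivation:
Old min = -13
Change: A[7] -13 -> -8
Changed element was the min; new min must be rechecked.
New min = -8; changed? yes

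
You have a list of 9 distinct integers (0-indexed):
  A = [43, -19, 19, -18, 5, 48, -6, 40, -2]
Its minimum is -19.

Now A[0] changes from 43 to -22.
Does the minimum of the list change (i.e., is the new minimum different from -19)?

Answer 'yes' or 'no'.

Old min = -19
Change: A[0] 43 -> -22
Changed element was NOT the min; min changes only if -22 < -19.
New min = -22; changed? yes

Answer: yes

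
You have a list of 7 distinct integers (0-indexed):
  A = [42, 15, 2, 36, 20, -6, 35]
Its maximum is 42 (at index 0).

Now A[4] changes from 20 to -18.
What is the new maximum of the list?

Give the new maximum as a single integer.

Answer: 42

Derivation:
Old max = 42 (at index 0)
Change: A[4] 20 -> -18
Changed element was NOT the old max.
  New max = max(old_max, new_val) = max(42, -18) = 42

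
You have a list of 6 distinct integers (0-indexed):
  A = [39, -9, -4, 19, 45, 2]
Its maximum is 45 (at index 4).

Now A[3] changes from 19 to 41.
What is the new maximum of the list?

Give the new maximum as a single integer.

Answer: 45

Derivation:
Old max = 45 (at index 4)
Change: A[3] 19 -> 41
Changed element was NOT the old max.
  New max = max(old_max, new_val) = max(45, 41) = 45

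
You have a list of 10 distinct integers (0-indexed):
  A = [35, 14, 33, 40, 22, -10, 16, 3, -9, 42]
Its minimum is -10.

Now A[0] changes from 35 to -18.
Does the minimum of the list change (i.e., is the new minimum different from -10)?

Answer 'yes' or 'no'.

Answer: yes

Derivation:
Old min = -10
Change: A[0] 35 -> -18
Changed element was NOT the min; min changes only if -18 < -10.
New min = -18; changed? yes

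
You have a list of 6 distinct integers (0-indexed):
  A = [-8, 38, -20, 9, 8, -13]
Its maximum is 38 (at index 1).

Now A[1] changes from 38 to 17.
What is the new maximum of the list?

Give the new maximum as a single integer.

Answer: 17

Derivation:
Old max = 38 (at index 1)
Change: A[1] 38 -> 17
Changed element WAS the max -> may need rescan.
  Max of remaining elements: 9
  New max = max(17, 9) = 17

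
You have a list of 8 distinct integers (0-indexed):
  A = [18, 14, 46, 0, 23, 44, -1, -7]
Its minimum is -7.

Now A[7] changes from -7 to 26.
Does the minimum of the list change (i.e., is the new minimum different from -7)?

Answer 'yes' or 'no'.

Old min = -7
Change: A[7] -7 -> 26
Changed element was the min; new min must be rechecked.
New min = -1; changed? yes

Answer: yes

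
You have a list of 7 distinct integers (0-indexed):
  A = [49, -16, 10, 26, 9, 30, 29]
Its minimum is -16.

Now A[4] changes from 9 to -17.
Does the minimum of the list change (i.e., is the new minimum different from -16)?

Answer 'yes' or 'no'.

Old min = -16
Change: A[4] 9 -> -17
Changed element was NOT the min; min changes only if -17 < -16.
New min = -17; changed? yes

Answer: yes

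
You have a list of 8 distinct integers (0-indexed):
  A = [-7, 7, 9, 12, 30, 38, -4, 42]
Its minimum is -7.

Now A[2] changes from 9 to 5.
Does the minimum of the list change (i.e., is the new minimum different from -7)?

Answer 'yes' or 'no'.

Old min = -7
Change: A[2] 9 -> 5
Changed element was NOT the min; min changes only if 5 < -7.
New min = -7; changed? no

Answer: no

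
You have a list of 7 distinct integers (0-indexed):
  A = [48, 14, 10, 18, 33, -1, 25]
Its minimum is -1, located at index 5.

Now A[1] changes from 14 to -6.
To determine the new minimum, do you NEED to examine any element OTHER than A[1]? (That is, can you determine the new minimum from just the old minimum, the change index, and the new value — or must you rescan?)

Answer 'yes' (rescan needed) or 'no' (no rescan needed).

Answer: no

Derivation:
Old min = -1 at index 5
Change at index 1: 14 -> -6
Index 1 was NOT the min. New min = min(-1, -6). No rescan of other elements needed.
Needs rescan: no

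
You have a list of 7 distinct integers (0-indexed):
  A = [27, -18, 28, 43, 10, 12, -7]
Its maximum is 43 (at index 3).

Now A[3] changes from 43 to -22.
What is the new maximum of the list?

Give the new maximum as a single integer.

Answer: 28

Derivation:
Old max = 43 (at index 3)
Change: A[3] 43 -> -22
Changed element WAS the max -> may need rescan.
  Max of remaining elements: 28
  New max = max(-22, 28) = 28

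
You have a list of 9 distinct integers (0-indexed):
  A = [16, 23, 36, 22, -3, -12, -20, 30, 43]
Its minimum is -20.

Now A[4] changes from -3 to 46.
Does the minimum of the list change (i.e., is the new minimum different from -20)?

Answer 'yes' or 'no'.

Old min = -20
Change: A[4] -3 -> 46
Changed element was NOT the min; min changes only if 46 < -20.
New min = -20; changed? no

Answer: no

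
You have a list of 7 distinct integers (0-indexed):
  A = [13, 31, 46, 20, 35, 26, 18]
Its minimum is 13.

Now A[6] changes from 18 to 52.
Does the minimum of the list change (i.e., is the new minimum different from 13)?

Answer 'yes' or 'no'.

Old min = 13
Change: A[6] 18 -> 52
Changed element was NOT the min; min changes only if 52 < 13.
New min = 13; changed? no

Answer: no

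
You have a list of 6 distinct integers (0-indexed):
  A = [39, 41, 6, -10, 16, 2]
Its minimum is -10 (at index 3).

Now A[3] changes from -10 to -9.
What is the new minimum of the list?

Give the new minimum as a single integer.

Answer: -9

Derivation:
Old min = -10 (at index 3)
Change: A[3] -10 -> -9
Changed element WAS the min. Need to check: is -9 still <= all others?
  Min of remaining elements: 2
  New min = min(-9, 2) = -9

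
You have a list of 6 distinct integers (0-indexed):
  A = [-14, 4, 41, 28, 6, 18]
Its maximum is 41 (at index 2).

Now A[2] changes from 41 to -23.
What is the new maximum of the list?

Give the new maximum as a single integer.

Old max = 41 (at index 2)
Change: A[2] 41 -> -23
Changed element WAS the max -> may need rescan.
  Max of remaining elements: 28
  New max = max(-23, 28) = 28

Answer: 28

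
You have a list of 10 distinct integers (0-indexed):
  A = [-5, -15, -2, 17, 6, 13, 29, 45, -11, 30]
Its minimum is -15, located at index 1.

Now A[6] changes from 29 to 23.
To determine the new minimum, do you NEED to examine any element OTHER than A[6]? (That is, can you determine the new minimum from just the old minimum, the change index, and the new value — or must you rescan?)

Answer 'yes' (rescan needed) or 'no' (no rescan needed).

Old min = -15 at index 1
Change at index 6: 29 -> 23
Index 6 was NOT the min. New min = min(-15, 23). No rescan of other elements needed.
Needs rescan: no

Answer: no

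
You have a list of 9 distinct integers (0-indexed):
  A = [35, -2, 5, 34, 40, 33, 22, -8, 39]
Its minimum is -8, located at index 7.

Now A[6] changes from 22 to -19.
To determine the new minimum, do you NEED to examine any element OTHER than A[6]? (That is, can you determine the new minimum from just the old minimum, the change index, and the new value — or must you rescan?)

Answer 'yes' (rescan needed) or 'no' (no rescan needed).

Old min = -8 at index 7
Change at index 6: 22 -> -19
Index 6 was NOT the min. New min = min(-8, -19). No rescan of other elements needed.
Needs rescan: no

Answer: no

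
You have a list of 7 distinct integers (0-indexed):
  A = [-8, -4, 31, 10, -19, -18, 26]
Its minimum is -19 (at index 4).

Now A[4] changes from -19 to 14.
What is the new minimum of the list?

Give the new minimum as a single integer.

Answer: -18

Derivation:
Old min = -19 (at index 4)
Change: A[4] -19 -> 14
Changed element WAS the min. Need to check: is 14 still <= all others?
  Min of remaining elements: -18
  New min = min(14, -18) = -18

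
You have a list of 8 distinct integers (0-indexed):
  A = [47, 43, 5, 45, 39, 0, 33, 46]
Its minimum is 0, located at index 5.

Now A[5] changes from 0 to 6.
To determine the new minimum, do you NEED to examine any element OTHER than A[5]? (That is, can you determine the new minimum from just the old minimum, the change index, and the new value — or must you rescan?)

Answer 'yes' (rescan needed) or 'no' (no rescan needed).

Old min = 0 at index 5
Change at index 5: 0 -> 6
Index 5 WAS the min and new value 6 > old min 0. Must rescan other elements to find the new min.
Needs rescan: yes

Answer: yes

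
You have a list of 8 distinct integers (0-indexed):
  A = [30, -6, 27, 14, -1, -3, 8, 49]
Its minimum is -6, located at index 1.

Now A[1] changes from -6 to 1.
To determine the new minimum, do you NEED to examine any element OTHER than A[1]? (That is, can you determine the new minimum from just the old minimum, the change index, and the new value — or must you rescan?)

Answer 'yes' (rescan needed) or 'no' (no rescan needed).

Answer: yes

Derivation:
Old min = -6 at index 1
Change at index 1: -6 -> 1
Index 1 WAS the min and new value 1 > old min -6. Must rescan other elements to find the new min.
Needs rescan: yes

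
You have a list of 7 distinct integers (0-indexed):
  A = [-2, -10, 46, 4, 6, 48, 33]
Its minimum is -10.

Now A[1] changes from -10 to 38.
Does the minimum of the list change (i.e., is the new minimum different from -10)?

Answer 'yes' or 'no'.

Old min = -10
Change: A[1] -10 -> 38
Changed element was the min; new min must be rechecked.
New min = -2; changed? yes

Answer: yes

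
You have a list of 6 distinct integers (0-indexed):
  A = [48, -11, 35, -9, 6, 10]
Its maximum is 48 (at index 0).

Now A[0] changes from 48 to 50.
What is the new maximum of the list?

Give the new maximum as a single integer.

Answer: 50

Derivation:
Old max = 48 (at index 0)
Change: A[0] 48 -> 50
Changed element WAS the max -> may need rescan.
  Max of remaining elements: 35
  New max = max(50, 35) = 50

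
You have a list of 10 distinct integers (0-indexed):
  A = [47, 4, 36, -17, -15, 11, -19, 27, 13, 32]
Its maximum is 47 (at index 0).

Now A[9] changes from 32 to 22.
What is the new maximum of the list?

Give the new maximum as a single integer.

Old max = 47 (at index 0)
Change: A[9] 32 -> 22
Changed element was NOT the old max.
  New max = max(old_max, new_val) = max(47, 22) = 47

Answer: 47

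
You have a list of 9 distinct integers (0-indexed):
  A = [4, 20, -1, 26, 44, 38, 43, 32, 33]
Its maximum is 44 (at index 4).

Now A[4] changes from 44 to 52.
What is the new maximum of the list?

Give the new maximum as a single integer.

Old max = 44 (at index 4)
Change: A[4] 44 -> 52
Changed element WAS the max -> may need rescan.
  Max of remaining elements: 43
  New max = max(52, 43) = 52

Answer: 52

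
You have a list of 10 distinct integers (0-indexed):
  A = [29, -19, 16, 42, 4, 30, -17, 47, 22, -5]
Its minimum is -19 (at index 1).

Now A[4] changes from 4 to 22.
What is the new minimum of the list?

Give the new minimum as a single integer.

Old min = -19 (at index 1)
Change: A[4] 4 -> 22
Changed element was NOT the old min.
  New min = min(old_min, new_val) = min(-19, 22) = -19

Answer: -19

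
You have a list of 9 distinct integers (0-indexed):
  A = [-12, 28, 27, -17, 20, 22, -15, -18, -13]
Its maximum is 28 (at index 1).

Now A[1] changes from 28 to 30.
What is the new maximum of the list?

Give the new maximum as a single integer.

Answer: 30

Derivation:
Old max = 28 (at index 1)
Change: A[1] 28 -> 30
Changed element WAS the max -> may need rescan.
  Max of remaining elements: 27
  New max = max(30, 27) = 30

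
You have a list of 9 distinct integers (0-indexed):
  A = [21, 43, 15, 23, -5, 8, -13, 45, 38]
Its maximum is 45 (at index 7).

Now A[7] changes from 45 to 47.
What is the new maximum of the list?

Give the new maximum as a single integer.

Answer: 47

Derivation:
Old max = 45 (at index 7)
Change: A[7] 45 -> 47
Changed element WAS the max -> may need rescan.
  Max of remaining elements: 43
  New max = max(47, 43) = 47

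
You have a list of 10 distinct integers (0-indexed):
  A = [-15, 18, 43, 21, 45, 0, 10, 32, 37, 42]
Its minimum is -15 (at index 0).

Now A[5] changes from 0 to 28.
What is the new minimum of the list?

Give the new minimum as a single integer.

Old min = -15 (at index 0)
Change: A[5] 0 -> 28
Changed element was NOT the old min.
  New min = min(old_min, new_val) = min(-15, 28) = -15

Answer: -15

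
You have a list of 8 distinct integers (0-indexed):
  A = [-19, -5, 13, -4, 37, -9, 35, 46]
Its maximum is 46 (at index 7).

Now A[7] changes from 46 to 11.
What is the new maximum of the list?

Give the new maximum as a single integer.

Answer: 37

Derivation:
Old max = 46 (at index 7)
Change: A[7] 46 -> 11
Changed element WAS the max -> may need rescan.
  Max of remaining elements: 37
  New max = max(11, 37) = 37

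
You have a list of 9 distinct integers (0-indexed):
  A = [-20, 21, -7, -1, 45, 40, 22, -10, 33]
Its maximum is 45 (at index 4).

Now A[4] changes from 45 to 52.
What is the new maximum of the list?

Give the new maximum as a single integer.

Old max = 45 (at index 4)
Change: A[4] 45 -> 52
Changed element WAS the max -> may need rescan.
  Max of remaining elements: 40
  New max = max(52, 40) = 52

Answer: 52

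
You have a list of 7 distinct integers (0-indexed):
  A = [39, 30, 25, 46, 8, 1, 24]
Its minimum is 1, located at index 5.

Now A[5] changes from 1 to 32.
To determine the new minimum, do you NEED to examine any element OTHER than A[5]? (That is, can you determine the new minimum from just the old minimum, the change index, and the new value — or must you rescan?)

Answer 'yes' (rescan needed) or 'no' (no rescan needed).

Old min = 1 at index 5
Change at index 5: 1 -> 32
Index 5 WAS the min and new value 32 > old min 1. Must rescan other elements to find the new min.
Needs rescan: yes

Answer: yes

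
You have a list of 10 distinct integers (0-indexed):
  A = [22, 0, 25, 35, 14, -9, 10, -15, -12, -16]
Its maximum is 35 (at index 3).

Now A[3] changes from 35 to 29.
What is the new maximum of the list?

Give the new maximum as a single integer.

Old max = 35 (at index 3)
Change: A[3] 35 -> 29
Changed element WAS the max -> may need rescan.
  Max of remaining elements: 25
  New max = max(29, 25) = 29

Answer: 29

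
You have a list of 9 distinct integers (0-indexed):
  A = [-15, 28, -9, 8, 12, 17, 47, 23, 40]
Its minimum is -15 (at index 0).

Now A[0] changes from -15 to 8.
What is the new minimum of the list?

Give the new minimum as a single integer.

Old min = -15 (at index 0)
Change: A[0] -15 -> 8
Changed element WAS the min. Need to check: is 8 still <= all others?
  Min of remaining elements: -9
  New min = min(8, -9) = -9

Answer: -9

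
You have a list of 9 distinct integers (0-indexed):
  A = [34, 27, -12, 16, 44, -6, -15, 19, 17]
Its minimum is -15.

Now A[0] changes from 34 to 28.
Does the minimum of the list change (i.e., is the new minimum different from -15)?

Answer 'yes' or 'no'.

Answer: no

Derivation:
Old min = -15
Change: A[0] 34 -> 28
Changed element was NOT the min; min changes only if 28 < -15.
New min = -15; changed? no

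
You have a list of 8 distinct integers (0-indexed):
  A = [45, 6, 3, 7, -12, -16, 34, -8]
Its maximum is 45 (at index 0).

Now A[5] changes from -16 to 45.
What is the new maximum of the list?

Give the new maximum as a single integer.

Answer: 45

Derivation:
Old max = 45 (at index 0)
Change: A[5] -16 -> 45
Changed element was NOT the old max.
  New max = max(old_max, new_val) = max(45, 45) = 45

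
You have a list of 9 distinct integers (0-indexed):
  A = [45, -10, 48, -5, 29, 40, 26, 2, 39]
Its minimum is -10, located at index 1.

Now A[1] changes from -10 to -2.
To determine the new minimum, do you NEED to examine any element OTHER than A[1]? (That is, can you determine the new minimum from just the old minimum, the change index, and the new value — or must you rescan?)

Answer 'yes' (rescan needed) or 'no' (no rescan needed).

Answer: yes

Derivation:
Old min = -10 at index 1
Change at index 1: -10 -> -2
Index 1 WAS the min and new value -2 > old min -10. Must rescan other elements to find the new min.
Needs rescan: yes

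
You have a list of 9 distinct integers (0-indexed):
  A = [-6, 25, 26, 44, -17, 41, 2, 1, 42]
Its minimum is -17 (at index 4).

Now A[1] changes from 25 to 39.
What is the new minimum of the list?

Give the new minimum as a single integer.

Old min = -17 (at index 4)
Change: A[1] 25 -> 39
Changed element was NOT the old min.
  New min = min(old_min, new_val) = min(-17, 39) = -17

Answer: -17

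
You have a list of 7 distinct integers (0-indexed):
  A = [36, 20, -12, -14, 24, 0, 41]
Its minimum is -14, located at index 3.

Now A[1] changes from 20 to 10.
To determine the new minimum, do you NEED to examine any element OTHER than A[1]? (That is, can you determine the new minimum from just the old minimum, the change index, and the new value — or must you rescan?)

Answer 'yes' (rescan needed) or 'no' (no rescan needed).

Answer: no

Derivation:
Old min = -14 at index 3
Change at index 1: 20 -> 10
Index 1 was NOT the min. New min = min(-14, 10). No rescan of other elements needed.
Needs rescan: no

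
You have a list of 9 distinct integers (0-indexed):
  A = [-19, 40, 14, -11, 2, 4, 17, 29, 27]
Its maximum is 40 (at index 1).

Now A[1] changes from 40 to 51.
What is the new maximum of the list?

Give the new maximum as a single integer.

Answer: 51

Derivation:
Old max = 40 (at index 1)
Change: A[1] 40 -> 51
Changed element WAS the max -> may need rescan.
  Max of remaining elements: 29
  New max = max(51, 29) = 51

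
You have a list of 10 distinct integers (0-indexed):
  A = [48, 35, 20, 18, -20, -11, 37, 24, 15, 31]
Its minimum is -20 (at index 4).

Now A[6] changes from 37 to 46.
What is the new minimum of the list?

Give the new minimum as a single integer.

Answer: -20

Derivation:
Old min = -20 (at index 4)
Change: A[6] 37 -> 46
Changed element was NOT the old min.
  New min = min(old_min, new_val) = min(-20, 46) = -20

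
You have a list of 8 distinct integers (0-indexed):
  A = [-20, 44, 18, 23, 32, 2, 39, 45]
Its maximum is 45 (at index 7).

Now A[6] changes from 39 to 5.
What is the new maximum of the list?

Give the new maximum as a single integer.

Answer: 45

Derivation:
Old max = 45 (at index 7)
Change: A[6] 39 -> 5
Changed element was NOT the old max.
  New max = max(old_max, new_val) = max(45, 5) = 45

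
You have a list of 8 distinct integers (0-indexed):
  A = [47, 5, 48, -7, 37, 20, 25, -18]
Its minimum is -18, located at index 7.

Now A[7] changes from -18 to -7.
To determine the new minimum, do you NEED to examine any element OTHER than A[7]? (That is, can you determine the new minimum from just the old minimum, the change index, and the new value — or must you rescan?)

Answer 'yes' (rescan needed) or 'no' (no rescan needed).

Old min = -18 at index 7
Change at index 7: -18 -> -7
Index 7 WAS the min and new value -7 > old min -18. Must rescan other elements to find the new min.
Needs rescan: yes

Answer: yes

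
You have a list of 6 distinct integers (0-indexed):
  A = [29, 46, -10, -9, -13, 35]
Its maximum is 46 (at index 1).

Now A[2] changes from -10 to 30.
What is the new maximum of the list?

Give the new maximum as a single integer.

Old max = 46 (at index 1)
Change: A[2] -10 -> 30
Changed element was NOT the old max.
  New max = max(old_max, new_val) = max(46, 30) = 46

Answer: 46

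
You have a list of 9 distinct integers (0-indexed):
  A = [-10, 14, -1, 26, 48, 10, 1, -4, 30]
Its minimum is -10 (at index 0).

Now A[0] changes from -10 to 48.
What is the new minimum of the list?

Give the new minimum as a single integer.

Old min = -10 (at index 0)
Change: A[0] -10 -> 48
Changed element WAS the min. Need to check: is 48 still <= all others?
  Min of remaining elements: -4
  New min = min(48, -4) = -4

Answer: -4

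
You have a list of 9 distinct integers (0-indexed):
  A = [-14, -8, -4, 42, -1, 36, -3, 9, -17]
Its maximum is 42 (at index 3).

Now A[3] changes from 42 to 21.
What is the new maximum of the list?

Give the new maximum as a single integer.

Old max = 42 (at index 3)
Change: A[3] 42 -> 21
Changed element WAS the max -> may need rescan.
  Max of remaining elements: 36
  New max = max(21, 36) = 36

Answer: 36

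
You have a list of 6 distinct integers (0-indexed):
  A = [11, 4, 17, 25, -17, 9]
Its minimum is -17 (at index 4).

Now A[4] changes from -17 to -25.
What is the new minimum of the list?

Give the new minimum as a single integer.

Old min = -17 (at index 4)
Change: A[4] -17 -> -25
Changed element WAS the min. Need to check: is -25 still <= all others?
  Min of remaining elements: 4
  New min = min(-25, 4) = -25

Answer: -25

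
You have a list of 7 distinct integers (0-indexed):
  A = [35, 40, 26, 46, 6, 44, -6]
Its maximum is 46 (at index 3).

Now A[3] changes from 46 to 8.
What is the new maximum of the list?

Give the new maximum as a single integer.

Answer: 44

Derivation:
Old max = 46 (at index 3)
Change: A[3] 46 -> 8
Changed element WAS the max -> may need rescan.
  Max of remaining elements: 44
  New max = max(8, 44) = 44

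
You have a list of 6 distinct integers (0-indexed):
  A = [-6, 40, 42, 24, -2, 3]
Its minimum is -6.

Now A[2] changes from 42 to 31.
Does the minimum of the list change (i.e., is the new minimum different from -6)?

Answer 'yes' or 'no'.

Old min = -6
Change: A[2] 42 -> 31
Changed element was NOT the min; min changes only if 31 < -6.
New min = -6; changed? no

Answer: no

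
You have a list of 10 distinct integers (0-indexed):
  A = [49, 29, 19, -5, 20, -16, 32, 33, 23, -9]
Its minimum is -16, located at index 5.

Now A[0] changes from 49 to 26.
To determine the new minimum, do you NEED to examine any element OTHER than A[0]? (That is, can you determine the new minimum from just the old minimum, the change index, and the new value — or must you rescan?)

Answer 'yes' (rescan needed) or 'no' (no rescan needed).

Old min = -16 at index 5
Change at index 0: 49 -> 26
Index 0 was NOT the min. New min = min(-16, 26). No rescan of other elements needed.
Needs rescan: no

Answer: no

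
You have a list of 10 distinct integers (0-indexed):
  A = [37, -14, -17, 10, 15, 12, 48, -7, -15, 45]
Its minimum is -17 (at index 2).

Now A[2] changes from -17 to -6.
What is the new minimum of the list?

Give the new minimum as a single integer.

Answer: -15

Derivation:
Old min = -17 (at index 2)
Change: A[2] -17 -> -6
Changed element WAS the min. Need to check: is -6 still <= all others?
  Min of remaining elements: -15
  New min = min(-6, -15) = -15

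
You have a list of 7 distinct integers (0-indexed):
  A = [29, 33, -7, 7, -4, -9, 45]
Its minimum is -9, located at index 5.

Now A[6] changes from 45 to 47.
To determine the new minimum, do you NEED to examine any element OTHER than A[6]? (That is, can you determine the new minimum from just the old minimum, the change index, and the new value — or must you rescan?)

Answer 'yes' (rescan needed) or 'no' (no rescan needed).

Old min = -9 at index 5
Change at index 6: 45 -> 47
Index 6 was NOT the min. New min = min(-9, 47). No rescan of other elements needed.
Needs rescan: no

Answer: no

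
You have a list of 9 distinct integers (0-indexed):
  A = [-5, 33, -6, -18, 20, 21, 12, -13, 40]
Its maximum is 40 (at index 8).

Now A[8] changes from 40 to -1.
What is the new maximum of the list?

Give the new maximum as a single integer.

Answer: 33

Derivation:
Old max = 40 (at index 8)
Change: A[8] 40 -> -1
Changed element WAS the max -> may need rescan.
  Max of remaining elements: 33
  New max = max(-1, 33) = 33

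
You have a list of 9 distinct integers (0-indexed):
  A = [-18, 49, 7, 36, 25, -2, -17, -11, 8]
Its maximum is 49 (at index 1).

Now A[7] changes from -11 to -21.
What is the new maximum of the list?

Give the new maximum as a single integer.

Answer: 49

Derivation:
Old max = 49 (at index 1)
Change: A[7] -11 -> -21
Changed element was NOT the old max.
  New max = max(old_max, new_val) = max(49, -21) = 49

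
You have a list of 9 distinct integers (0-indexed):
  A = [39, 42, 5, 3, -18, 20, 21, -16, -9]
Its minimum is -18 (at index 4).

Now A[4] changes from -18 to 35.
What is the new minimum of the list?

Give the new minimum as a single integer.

Answer: -16

Derivation:
Old min = -18 (at index 4)
Change: A[4] -18 -> 35
Changed element WAS the min. Need to check: is 35 still <= all others?
  Min of remaining elements: -16
  New min = min(35, -16) = -16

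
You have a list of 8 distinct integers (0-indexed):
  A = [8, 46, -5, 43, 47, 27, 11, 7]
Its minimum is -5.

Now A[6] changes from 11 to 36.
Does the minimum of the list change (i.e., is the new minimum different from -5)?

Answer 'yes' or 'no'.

Answer: no

Derivation:
Old min = -5
Change: A[6] 11 -> 36
Changed element was NOT the min; min changes only if 36 < -5.
New min = -5; changed? no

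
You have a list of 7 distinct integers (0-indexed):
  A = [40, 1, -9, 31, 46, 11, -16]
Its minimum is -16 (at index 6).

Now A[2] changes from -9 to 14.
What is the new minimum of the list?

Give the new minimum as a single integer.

Old min = -16 (at index 6)
Change: A[2] -9 -> 14
Changed element was NOT the old min.
  New min = min(old_min, new_val) = min(-16, 14) = -16

Answer: -16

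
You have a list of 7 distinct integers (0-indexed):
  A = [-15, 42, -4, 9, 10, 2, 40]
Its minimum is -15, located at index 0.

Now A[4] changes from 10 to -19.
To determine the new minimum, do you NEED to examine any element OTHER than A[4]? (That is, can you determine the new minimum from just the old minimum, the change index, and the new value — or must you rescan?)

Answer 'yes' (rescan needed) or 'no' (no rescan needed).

Answer: no

Derivation:
Old min = -15 at index 0
Change at index 4: 10 -> -19
Index 4 was NOT the min. New min = min(-15, -19). No rescan of other elements needed.
Needs rescan: no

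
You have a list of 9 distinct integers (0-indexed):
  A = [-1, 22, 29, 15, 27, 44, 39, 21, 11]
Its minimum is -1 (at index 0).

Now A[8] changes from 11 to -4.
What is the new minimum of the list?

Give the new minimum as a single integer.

Answer: -4

Derivation:
Old min = -1 (at index 0)
Change: A[8] 11 -> -4
Changed element was NOT the old min.
  New min = min(old_min, new_val) = min(-1, -4) = -4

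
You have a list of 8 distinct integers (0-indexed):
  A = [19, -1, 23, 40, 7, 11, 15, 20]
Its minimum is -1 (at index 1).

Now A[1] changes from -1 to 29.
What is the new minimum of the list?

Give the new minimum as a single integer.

Answer: 7

Derivation:
Old min = -1 (at index 1)
Change: A[1] -1 -> 29
Changed element WAS the min. Need to check: is 29 still <= all others?
  Min of remaining elements: 7
  New min = min(29, 7) = 7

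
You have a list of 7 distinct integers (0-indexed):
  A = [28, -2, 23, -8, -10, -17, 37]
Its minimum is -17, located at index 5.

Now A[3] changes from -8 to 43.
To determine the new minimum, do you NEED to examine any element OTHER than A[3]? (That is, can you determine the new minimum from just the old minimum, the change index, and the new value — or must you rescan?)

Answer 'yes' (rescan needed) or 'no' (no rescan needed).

Old min = -17 at index 5
Change at index 3: -8 -> 43
Index 3 was NOT the min. New min = min(-17, 43). No rescan of other elements needed.
Needs rescan: no

Answer: no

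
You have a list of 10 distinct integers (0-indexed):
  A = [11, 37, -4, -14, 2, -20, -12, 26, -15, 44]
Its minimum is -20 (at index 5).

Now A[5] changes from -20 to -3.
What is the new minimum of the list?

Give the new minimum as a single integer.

Answer: -15

Derivation:
Old min = -20 (at index 5)
Change: A[5] -20 -> -3
Changed element WAS the min. Need to check: is -3 still <= all others?
  Min of remaining elements: -15
  New min = min(-3, -15) = -15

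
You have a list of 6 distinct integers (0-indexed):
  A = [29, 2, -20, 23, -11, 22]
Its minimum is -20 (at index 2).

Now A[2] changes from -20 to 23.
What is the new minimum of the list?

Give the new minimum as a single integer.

Answer: -11

Derivation:
Old min = -20 (at index 2)
Change: A[2] -20 -> 23
Changed element WAS the min. Need to check: is 23 still <= all others?
  Min of remaining elements: -11
  New min = min(23, -11) = -11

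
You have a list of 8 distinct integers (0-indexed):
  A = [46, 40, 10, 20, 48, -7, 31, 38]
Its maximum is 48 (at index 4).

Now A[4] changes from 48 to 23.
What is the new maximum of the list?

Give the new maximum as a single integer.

Answer: 46

Derivation:
Old max = 48 (at index 4)
Change: A[4] 48 -> 23
Changed element WAS the max -> may need rescan.
  Max of remaining elements: 46
  New max = max(23, 46) = 46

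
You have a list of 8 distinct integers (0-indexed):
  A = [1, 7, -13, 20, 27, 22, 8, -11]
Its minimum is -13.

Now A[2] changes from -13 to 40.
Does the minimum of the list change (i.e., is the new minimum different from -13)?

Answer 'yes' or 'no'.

Answer: yes

Derivation:
Old min = -13
Change: A[2] -13 -> 40
Changed element was the min; new min must be rechecked.
New min = -11; changed? yes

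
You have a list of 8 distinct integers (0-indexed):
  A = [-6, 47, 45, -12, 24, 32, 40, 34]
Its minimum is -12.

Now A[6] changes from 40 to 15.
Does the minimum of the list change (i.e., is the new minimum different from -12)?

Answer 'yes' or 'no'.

Answer: no

Derivation:
Old min = -12
Change: A[6] 40 -> 15
Changed element was NOT the min; min changes only if 15 < -12.
New min = -12; changed? no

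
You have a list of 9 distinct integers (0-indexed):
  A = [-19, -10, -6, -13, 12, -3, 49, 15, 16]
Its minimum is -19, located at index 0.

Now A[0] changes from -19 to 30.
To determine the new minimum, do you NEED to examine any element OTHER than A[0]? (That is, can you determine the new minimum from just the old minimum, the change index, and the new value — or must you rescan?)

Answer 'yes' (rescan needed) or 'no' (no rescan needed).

Answer: yes

Derivation:
Old min = -19 at index 0
Change at index 0: -19 -> 30
Index 0 WAS the min and new value 30 > old min -19. Must rescan other elements to find the new min.
Needs rescan: yes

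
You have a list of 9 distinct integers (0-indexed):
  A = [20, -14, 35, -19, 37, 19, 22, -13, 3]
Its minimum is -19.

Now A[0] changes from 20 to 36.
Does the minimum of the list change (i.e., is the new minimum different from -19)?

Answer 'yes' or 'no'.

Answer: no

Derivation:
Old min = -19
Change: A[0] 20 -> 36
Changed element was NOT the min; min changes only if 36 < -19.
New min = -19; changed? no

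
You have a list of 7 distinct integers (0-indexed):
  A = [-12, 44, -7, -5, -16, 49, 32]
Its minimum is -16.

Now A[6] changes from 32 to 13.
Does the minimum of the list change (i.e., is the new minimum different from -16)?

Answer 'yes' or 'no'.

Old min = -16
Change: A[6] 32 -> 13
Changed element was NOT the min; min changes only if 13 < -16.
New min = -16; changed? no

Answer: no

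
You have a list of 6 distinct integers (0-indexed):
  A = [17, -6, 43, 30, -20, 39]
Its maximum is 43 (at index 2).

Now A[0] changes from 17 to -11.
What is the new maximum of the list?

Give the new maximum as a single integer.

Old max = 43 (at index 2)
Change: A[0] 17 -> -11
Changed element was NOT the old max.
  New max = max(old_max, new_val) = max(43, -11) = 43

Answer: 43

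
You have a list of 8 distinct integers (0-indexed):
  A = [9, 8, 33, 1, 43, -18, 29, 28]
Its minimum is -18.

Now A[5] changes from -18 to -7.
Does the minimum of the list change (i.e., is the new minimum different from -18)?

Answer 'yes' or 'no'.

Answer: yes

Derivation:
Old min = -18
Change: A[5] -18 -> -7
Changed element was the min; new min must be rechecked.
New min = -7; changed? yes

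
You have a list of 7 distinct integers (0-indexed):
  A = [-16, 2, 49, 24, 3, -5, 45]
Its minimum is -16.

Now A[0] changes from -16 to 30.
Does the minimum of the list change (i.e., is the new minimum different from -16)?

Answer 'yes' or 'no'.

Answer: yes

Derivation:
Old min = -16
Change: A[0] -16 -> 30
Changed element was the min; new min must be rechecked.
New min = -5; changed? yes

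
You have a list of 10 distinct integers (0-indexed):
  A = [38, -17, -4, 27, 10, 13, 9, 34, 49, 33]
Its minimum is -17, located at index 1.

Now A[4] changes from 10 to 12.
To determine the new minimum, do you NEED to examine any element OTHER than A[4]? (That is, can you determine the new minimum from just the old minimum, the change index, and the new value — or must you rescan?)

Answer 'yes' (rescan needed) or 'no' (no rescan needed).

Old min = -17 at index 1
Change at index 4: 10 -> 12
Index 4 was NOT the min. New min = min(-17, 12). No rescan of other elements needed.
Needs rescan: no

Answer: no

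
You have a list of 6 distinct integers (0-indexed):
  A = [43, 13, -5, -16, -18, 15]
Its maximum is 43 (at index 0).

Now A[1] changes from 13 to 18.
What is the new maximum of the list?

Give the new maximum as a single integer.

Old max = 43 (at index 0)
Change: A[1] 13 -> 18
Changed element was NOT the old max.
  New max = max(old_max, new_val) = max(43, 18) = 43

Answer: 43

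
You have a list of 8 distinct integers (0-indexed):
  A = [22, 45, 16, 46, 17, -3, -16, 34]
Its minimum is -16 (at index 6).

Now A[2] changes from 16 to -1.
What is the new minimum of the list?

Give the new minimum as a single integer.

Old min = -16 (at index 6)
Change: A[2] 16 -> -1
Changed element was NOT the old min.
  New min = min(old_min, new_val) = min(-16, -1) = -16

Answer: -16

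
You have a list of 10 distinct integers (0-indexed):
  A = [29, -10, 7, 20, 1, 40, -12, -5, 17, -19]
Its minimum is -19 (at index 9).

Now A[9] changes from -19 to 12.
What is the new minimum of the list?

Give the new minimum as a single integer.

Answer: -12

Derivation:
Old min = -19 (at index 9)
Change: A[9] -19 -> 12
Changed element WAS the min. Need to check: is 12 still <= all others?
  Min of remaining elements: -12
  New min = min(12, -12) = -12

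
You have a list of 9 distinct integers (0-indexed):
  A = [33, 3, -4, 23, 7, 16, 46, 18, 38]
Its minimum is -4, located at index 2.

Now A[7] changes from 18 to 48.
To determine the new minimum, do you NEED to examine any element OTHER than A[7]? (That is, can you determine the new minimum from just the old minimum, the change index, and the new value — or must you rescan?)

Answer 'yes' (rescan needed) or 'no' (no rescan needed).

Old min = -4 at index 2
Change at index 7: 18 -> 48
Index 7 was NOT the min. New min = min(-4, 48). No rescan of other elements needed.
Needs rescan: no

Answer: no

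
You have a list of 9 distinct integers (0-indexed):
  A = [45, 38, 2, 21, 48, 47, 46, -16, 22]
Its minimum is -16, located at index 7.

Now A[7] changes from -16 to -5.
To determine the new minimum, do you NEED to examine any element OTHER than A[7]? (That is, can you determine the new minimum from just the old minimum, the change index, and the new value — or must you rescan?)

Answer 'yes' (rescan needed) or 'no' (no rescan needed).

Old min = -16 at index 7
Change at index 7: -16 -> -5
Index 7 WAS the min and new value -5 > old min -16. Must rescan other elements to find the new min.
Needs rescan: yes

Answer: yes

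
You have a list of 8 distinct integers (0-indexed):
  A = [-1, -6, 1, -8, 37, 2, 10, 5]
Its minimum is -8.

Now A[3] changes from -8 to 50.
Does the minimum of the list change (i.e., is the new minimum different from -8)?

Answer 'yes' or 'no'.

Old min = -8
Change: A[3] -8 -> 50
Changed element was the min; new min must be rechecked.
New min = -6; changed? yes

Answer: yes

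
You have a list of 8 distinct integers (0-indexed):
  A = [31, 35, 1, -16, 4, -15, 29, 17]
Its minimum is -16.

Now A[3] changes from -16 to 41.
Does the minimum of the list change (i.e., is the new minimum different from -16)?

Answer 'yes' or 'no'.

Answer: yes

Derivation:
Old min = -16
Change: A[3] -16 -> 41
Changed element was the min; new min must be rechecked.
New min = -15; changed? yes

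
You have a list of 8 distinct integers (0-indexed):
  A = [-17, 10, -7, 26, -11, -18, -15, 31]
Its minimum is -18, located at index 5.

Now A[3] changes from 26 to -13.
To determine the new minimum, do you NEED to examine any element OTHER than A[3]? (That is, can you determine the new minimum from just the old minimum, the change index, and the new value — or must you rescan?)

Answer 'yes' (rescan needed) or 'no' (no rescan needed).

Answer: no

Derivation:
Old min = -18 at index 5
Change at index 3: 26 -> -13
Index 3 was NOT the min. New min = min(-18, -13). No rescan of other elements needed.
Needs rescan: no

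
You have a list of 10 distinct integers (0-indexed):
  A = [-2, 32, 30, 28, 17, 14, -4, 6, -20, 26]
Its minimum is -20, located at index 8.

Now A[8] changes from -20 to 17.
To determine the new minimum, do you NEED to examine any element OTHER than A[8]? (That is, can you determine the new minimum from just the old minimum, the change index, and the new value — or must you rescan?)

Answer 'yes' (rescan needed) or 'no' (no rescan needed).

Answer: yes

Derivation:
Old min = -20 at index 8
Change at index 8: -20 -> 17
Index 8 WAS the min and new value 17 > old min -20. Must rescan other elements to find the new min.
Needs rescan: yes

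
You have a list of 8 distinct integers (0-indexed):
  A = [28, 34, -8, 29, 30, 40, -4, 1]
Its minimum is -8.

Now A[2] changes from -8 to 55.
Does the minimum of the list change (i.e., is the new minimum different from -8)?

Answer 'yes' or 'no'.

Old min = -8
Change: A[2] -8 -> 55
Changed element was the min; new min must be rechecked.
New min = -4; changed? yes

Answer: yes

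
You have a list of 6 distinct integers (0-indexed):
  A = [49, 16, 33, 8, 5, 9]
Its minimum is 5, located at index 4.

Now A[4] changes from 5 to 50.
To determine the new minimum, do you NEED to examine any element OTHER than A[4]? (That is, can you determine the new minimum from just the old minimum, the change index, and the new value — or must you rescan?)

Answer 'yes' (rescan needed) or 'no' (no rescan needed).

Old min = 5 at index 4
Change at index 4: 5 -> 50
Index 4 WAS the min and new value 50 > old min 5. Must rescan other elements to find the new min.
Needs rescan: yes

Answer: yes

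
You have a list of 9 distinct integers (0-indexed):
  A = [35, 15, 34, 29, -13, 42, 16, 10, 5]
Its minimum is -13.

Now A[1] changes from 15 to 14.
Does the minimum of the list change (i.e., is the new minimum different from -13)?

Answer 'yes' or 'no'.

Answer: no

Derivation:
Old min = -13
Change: A[1] 15 -> 14
Changed element was NOT the min; min changes only if 14 < -13.
New min = -13; changed? no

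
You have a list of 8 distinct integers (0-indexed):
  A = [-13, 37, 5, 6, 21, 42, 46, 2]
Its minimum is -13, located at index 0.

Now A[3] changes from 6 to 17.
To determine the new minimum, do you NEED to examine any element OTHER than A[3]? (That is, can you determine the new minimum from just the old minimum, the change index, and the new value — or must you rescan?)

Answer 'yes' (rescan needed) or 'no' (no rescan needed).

Answer: no

Derivation:
Old min = -13 at index 0
Change at index 3: 6 -> 17
Index 3 was NOT the min. New min = min(-13, 17). No rescan of other elements needed.
Needs rescan: no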